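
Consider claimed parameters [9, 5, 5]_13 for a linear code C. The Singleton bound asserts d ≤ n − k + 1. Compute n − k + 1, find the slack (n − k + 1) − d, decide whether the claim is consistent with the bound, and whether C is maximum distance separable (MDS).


Singleton RHS = n − k + 1 = 5, slack = 0, bound satisfied, MDS.

Singleton bound: d ≤ n − k + 1.
Here n = 9, k = 5, so n − k + 1 = 5.
Given d = 5, check d ≤ 5: YES.
Slack = (n − k + 1) − d = 0.
The code is MDS (slack = 0).
Description: the claimed parameters are [9, 5, 5]_13; such a code would be MDS (meets Singleton bound).


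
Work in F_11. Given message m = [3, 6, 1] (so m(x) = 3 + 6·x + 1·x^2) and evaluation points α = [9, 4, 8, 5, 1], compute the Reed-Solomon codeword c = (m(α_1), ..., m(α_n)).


c = [6, 10, 5, 3, 10]

Message polynomial: m(x) = 3 + 6·x + 1·x^2 (mod 11).
For each evaluation point α_i, compute m(α_i) mod 11:
  α_1 = 9: Horner steps 1 → 4 → 6, so m(9) = 6.
  α_2 = 4: Horner steps 1 → 10 → 10, so m(4) = 10.
  α_3 = 8: Horner steps 1 → 3 → 5, so m(8) = 5.
  α_4 = 5: Horner steps 1 → 0 → 3, so m(5) = 3.
  α_5 = 1: Horner steps 1 → 7 → 10, so m(1) = 10.
Codeword c = [6, 10, 5, 3, 10] ∈ F_11^5.


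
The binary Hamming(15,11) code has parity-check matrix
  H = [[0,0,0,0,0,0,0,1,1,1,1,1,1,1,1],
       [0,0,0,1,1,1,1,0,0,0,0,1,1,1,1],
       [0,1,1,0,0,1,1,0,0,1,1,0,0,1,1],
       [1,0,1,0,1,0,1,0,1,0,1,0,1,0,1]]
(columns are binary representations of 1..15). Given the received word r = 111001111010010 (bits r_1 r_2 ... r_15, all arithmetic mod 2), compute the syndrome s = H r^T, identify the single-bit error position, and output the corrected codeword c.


s = (0, 1, 0, 1)^T, error position = 5, corrected codeword c = 111011111010010

Compute s = H r^T mod 2 one row at a time:
  s_1 = 1 + 1 + 0 + 1 + 0 + 0 + 1 + 0 = 4 ≡ 0 (mod 2).
  s_2 = 0 + 0 + 1 + 1 + 0 + 0 + 1 + 0 = 3 ≡ 1 (mod 2).
  s_3 = 1 + 1 + 1 + 1 + 0 + 1 + 1 + 0 = 6 ≡ 0 (mod 2).
  s_4 = 1 + 1 + 0 + 1 + 1 + 1 + 0 + 0 = 5 ≡ 1 (mod 2).
s = (0, 1, 0, 1)^T — this equals column 5 of H (binary 0101), so error is at position 5.
Correct: flip bit 5 of r = 111001111010010 to get c = 111011111010010.


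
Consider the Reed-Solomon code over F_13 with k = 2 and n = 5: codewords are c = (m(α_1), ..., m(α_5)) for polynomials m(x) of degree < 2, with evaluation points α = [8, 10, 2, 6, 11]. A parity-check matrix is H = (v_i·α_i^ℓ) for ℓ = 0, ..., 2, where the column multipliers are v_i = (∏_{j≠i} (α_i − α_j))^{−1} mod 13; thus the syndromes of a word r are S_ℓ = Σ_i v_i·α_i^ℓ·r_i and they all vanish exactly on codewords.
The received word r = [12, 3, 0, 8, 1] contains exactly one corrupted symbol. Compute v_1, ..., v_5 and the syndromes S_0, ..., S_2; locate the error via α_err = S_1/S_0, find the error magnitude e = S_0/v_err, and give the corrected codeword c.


S = (7, 12, 2), error at position 5, error magnitude e = 9, c = [12, 3, 0, 8, 5].

Step 1: column multipliers v_i = (∏_{j≠i}(α_i − α_j))^{−1} mod 13.
  i = 1 (α = 8): (8−10)(8−2)(8−6)(8−11) = (−2)·6·2·(−3) = 72 ≡ 7, so v_1 = 7^{−1} = 2 (mod 13).
  i = 2 (α = 10): (10−8)(10−2)(10−6)(10−11) = 2·8·4·(−1) = −64 ≡ 1, so v_2 = 1^{−1} = 1 (mod 13).
  i = 3 (α = 2): (2−8)(2−10)(2−6)(2−11) = (−6)·(−8)·(−4)·(−9) = 1728 ≡ 12, so v_3 = 12^{−1} = 12 (mod 13).
  i = 4 (α = 6): (6−8)(6−10)(6−2)(6−11) = (−2)·(−4)·4·(−5) = −160 ≡ 9, so v_4 = 9^{−1} = 3 (mod 13).
  i = 5 (α = 11): (11−8)(11−10)(11−2)(11−6) = 3·1·9·5 = 135 ≡ 5, so v_5 = 5^{−1} = 8 (mod 13).
  v = [2, 1, 12, 3, 8].
Step 2: syndromes of r = [12, 3, 0, 8, 1] (all sums mod 13).
  S_0 = Σ v_i r_i = 2·12 + 1·3 + 12·0 + 3·8 + 8·1 = 59 ≡ 7.
  S_1 = Σ v_i α_i r_i = 2·8·12 + 1·10·3 + 12·2·0 + 3·6·8 + 8·11·1 = 454 ≡ 12.
  α_i^2 mod 13 = [12, 9, 4, 10, 4].
  S_2 = Σ v_i α_i^2 r_i = 2·12·12 + 1·9·3 + 12·4·0 + 3·10·8 + 8·4·1 = 587 ≡ 2.
  S = (7, 12, 2) ≠ 0, so r is not a codeword (an error is present).
Step 3: locate the error. For a single error e at position i, S_ℓ = v_i·e·α_i^ℓ, so α_err = S_1/S_0.
  S_0^{−1} = 7^{−1} = 2 (mod 13), so α_err = 12·2 = 24 ≡ 11 = α_5. Error position i = 5.
  Consistency check: S_2/S_1 = 2·12 = 24 ≡ 11 = α_err ✓ (single-error assumption holds).
Step 4: error magnitude e = S_0/v_5 = S_0·∏_{j≠5}(α_5 − α_j) = 7·5 = 35 ≡ 9 (mod 13).
Step 5: correct position 5: c_5 = r_5 − e = 1 − 9 ≡ 5 (mod 13). Hence c = [12, 3, 0, 8, 5].
  Check: interpolating c through the α_i gives m(x) = 9 + 2·x (degree < 2) with m(α_i) = c_i for every i, so c is indeed a codeword.


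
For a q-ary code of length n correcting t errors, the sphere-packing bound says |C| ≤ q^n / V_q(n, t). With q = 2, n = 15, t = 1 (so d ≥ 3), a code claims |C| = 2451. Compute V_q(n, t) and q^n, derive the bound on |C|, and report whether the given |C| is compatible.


V_q(n, t) = 16, q^n = 32768, Hamming bound = 2048, |C| = 2451 > bound (violated).

Step 1: Compute V_q(n, t) = Σ_{j=0}^1 C(n, j) (q−1)^j.
  j = 0: C(15,0)·(1)^0 = 1·1 = 1.
  j = 1: C(15,1)·(1)^1 = 15·1 = 15.
  V_q(n, t) = 1 + 15 = 16.
Step 2: q^n = 2^15 = 32768.
Step 3: Hamming bound ⌊q^n / V_q(n,t)⌋ = ⌊32768/16⌋ = 2048.
Step 4: Compare |C| = 2451 to 2048: violated.
The claimed |C| lies above the Hamming bound, so no 2-ary code of length 15 with d ≥ 3 can have 2451 codewords.


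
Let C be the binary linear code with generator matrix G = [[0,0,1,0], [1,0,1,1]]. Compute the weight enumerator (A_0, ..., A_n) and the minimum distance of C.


Weight distribution: A_0 = 1, A_1 = 1, A_2 = 1, A_3 = 1. Minimum distance d = 1.

Enumerate all 2^2 = 4 messages m ∈ F_2^2.
For each, compute codeword c = mG in F_2^4, then tally its weight.
  m = 00 → c = 0000, weight = 0.
  m = 10 → c = 0010, weight = 1.
  m = 01 → c = 1011, weight = 3.
  m = 11 → c = 1001, weight = 2.
Tally weights:
  weight 0: 1 codewords.
  weight 1: 1 codewords.
  weight 2: 1 codewords.
  weight 3: 1 codewords.
Minimum distance d = smallest w > 0 with A_w > 0 = 1.
Sanity: Σ A_w = 4 = 2^2 = 4 ✓.


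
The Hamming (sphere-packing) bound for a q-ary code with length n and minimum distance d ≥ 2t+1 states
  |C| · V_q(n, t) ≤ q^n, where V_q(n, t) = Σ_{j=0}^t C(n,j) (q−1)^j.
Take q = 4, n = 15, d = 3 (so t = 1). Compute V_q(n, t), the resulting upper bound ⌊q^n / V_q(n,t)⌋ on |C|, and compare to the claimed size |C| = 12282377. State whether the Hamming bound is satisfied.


V_q(n, t) = 46, q^n = 1073741824, Hamming bound = 23342213, |C| = 12282377 ≤ bound (satisfied).

Step 1: Compute V_q(n, t) = Σ_{j=0}^1 C(n, j) (q−1)^j.
  j = 0: C(15,0)·(3)^0 = 1·1 = 1.
  j = 1: C(15,1)·(3)^1 = 15·3 = 45.
  V_q(n, t) = 1 + 45 = 46.
Step 2: q^n = 4^15 = 1073741824.
Step 3: Hamming bound ⌊q^n / V_q(n,t)⌋ = ⌊1073741824/46⌋ = 23342213.
Step 4: Compare |C| = 12282377 to 23342213: satisfied.
The claimed |C| lies below the Hamming bound.


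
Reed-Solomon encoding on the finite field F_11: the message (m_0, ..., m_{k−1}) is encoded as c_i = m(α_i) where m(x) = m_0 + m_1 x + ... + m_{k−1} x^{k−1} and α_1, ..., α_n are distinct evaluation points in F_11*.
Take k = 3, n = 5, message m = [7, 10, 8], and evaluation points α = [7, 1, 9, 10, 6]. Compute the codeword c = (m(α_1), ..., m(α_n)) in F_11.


c = [7, 3, 8, 5, 3]

Message polynomial: m(x) = 7 + 10·x + 8·x^2 (mod 11).
For each evaluation point α_i, compute m(α_i) mod 11:
  α_1 = 7: Horner steps 8 → 0 → 7, so m(7) = 7.
  α_2 = 1: Horner steps 8 → 7 → 3, so m(1) = 3.
  α_3 = 9: Horner steps 8 → 5 → 8, so m(9) = 8.
  α_4 = 10: Horner steps 8 → 2 → 5, so m(10) = 5.
  α_5 = 6: Horner steps 8 → 3 → 3, so m(6) = 3.
Codeword c = [7, 3, 8, 5, 3] ∈ F_11^5.


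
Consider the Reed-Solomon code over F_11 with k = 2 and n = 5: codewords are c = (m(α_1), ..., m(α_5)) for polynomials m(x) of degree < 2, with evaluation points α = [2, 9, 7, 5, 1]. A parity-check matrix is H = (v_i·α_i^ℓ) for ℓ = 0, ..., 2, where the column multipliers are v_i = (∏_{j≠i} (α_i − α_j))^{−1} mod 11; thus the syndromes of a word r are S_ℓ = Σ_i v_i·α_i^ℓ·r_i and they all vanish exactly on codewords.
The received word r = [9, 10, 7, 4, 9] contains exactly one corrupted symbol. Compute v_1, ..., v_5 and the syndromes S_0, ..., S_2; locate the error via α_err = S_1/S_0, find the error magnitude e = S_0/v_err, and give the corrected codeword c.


S = (3, 6, 1), error at position 1, error magnitude e = 4, c = [5, 10, 7, 4, 9].

Step 1: column multipliers v_i = (∏_{j≠i}(α_i − α_j))^{−1} mod 11.
  i = 1 (α = 2): (2−9)(2−7)(2−5)(2−1) = (−7)·(−5)·(−3)·1 = −105 ≡ 5, so v_1 = 5^{−1} = 9 (mod 11).
  i = 2 (α = 9): (9−2)(9−7)(9−5)(9−1) = 7·2·4·8 = 448 ≡ 8, so v_2 = 8^{−1} = 7 (mod 11).
  i = 3 (α = 7): (7−2)(7−9)(7−5)(7−1) = 5·(−2)·2·6 = −120 ≡ 1, so v_3 = 1^{−1} = 1 (mod 11).
  i = 4 (α = 5): (5−2)(5−9)(5−7)(5−1) = 3·(−4)·(−2)·4 = 96 ≡ 8, so v_4 = 8^{−1} = 7 (mod 11).
  i = 5 (α = 1): (1−2)(1−9)(1−7)(1−5) = (−1)·(−8)·(−6)·(−4) = 192 ≡ 5, so v_5 = 5^{−1} = 9 (mod 11).
  v = [9, 7, 1, 7, 9].
Step 2: syndromes of r = [9, 10, 7, 4, 9] (all sums mod 11).
  S_0 = Σ v_i r_i = 9·9 + 7·10 + 1·7 + 7·4 + 9·9 = 267 ≡ 3.
  S_1 = Σ v_i α_i r_i = 9·2·9 + 7·9·10 + 1·7·7 + 7·5·4 + 9·1·9 = 1062 ≡ 6.
  α_i^2 mod 11 = [4, 4, 5, 3, 1].
  S_2 = Σ v_i α_i^2 r_i = 9·4·9 + 7·4·10 + 1·5·7 + 7·3·4 + 9·1·9 = 804 ≡ 1.
  S = (3, 6, 1) ≠ 0, so r is not a codeword (an error is present).
Step 3: locate the error. For a single error e at position i, S_ℓ = v_i·e·α_i^ℓ, so α_err = S_1/S_0.
  S_0^{−1} = 3^{−1} = 4 (mod 11), so α_err = 6·4 = 24 ≡ 2 = α_1. Error position i = 1.
  Consistency check: S_2/S_1 = 1·2 = 2 ≡ 2 = α_err ✓ (single-error assumption holds).
Step 4: error magnitude e = S_0/v_1 = S_0·∏_{j≠1}(α_1 − α_j) = 3·5 = 15 ≡ 4 (mod 11).
Step 5: correct position 1: c_1 = r_1 − e = 9 − 4 ≡ 5 (mod 11). Hence c = [5, 10, 7, 4, 9].
  Check: interpolating c through the α_i gives m(x) = 2 + 7·x (degree < 2) with m(α_i) = c_i for every i, so c is indeed a codeword.


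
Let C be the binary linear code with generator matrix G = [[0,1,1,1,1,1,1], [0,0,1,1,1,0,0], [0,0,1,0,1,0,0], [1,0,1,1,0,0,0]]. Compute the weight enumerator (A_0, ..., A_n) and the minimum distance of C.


Weight distribution: A_0 = 1, A_1 = 1, A_2 = 3, A_3 = 4, A_4 = 1, A_5 = 3, A_6 = 3. Minimum distance d = 1.

Enumerate all 2^4 = 16 messages m ∈ F_2^4.
For each, compute codeword c = mG in F_2^7, then tally its weight.
  m = 0000 → c = 0000000, weight = 0.
  m = 1000 → c = 0111111, weight = 6.
  m = 0100 → c = 0011100, weight = 3.
  m = 1100 → c = 0100011, weight = 3.
  m = 0010 → c = 0010100, weight = 2.
  m = 1010 → c = 0101011, weight = 4.
  m = 0110 → c = 0001000, weight = 1.
  m = 1110 → c = 0110111, weight = 5.
  m = 0001 → c = 1011000, weight = 3.
  m = 1001 → c = 1100111, weight = 5.
  m = 0101 → c = 1000100, weight = 2.
  m = 1101 → c = 1111011, weight = 6.
  m = 0011 → c = 1001100, weight = 3.
  m = 1011 → c = 1110011, weight = 5.
  m = 0111 → c = 1010000, weight = 2.
  m = 1111 → c = 1101111, weight = 6.
Tally weights:
  weight 0: 1 codewords.
  weight 1: 1 codewords.
  weight 2: 3 codewords.
  weight 3: 4 codewords.
  weight 4: 1 codewords.
  weight 5: 3 codewords.
  weight 6: 3 codewords.
Minimum distance d = smallest w > 0 with A_w > 0 = 1.
Sanity: Σ A_w = 16 = 2^4 = 16 ✓.


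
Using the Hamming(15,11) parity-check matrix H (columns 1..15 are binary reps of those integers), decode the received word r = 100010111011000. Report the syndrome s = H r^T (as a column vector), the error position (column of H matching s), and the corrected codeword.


s = (0, 1, 0, 1)^T, error position = 5, corrected codeword c = 100000111011000

Compute s = H r^T mod 2 one row at a time:
  s_1 = 1 + 1 + 0 + 1 + 1 + 0 + 0 + 0 = 4 ≡ 0 (mod 2).
  s_2 = 0 + 1 + 0 + 1 + 1 + 0 + 0 + 0 = 3 ≡ 1 (mod 2).
  s_3 = 0 + 0 + 0 + 1 + 0 + 1 + 0 + 0 = 2 ≡ 0 (mod 2).
  s_4 = 1 + 0 + 1 + 1 + 1 + 1 + 0 + 0 = 5 ≡ 1 (mod 2).
s = (0, 1, 0, 1)^T — this equals column 5 of H (binary 0101), so error is at position 5.
Correct: flip bit 5 of r = 100010111011000 to get c = 100000111011000.


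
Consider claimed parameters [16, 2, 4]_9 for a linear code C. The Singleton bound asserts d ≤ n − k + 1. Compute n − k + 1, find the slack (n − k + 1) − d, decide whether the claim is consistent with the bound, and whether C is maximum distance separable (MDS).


Singleton RHS = n − k + 1 = 15, slack = 11, bound satisfied, not MDS.

Singleton bound: d ≤ n − k + 1.
Here n = 16, k = 2, so n − k + 1 = 15.
Given d = 4, check d ≤ 15: YES.
Slack = (n − k + 1) − d = 11.
The code is NOT MDS (slack = 11 > 0).
Description: the claimed parameters are [16, 2, 4]_9; such a code would be non-MDS.


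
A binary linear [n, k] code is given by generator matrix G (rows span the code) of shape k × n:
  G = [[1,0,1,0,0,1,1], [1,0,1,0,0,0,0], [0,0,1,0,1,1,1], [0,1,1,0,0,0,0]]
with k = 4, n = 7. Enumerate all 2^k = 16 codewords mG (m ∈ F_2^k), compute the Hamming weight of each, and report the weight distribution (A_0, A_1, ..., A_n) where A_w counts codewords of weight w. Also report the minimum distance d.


Weight distribution: A_0 = 1, A_2 = 7, A_4 = 7, A_6 = 1. Minimum distance d = 2.

Enumerate all 2^4 = 16 messages m ∈ F_2^4.
For each, compute codeword c = mG in F_2^7, then tally its weight.
  m = 0000 → c = 0000000, weight = 0.
  m = 1000 → c = 1010011, weight = 4.
  m = 0100 → c = 1010000, weight = 2.
  m = 1100 → c = 0000011, weight = 2.
  m = 0010 → c = 0010111, weight = 4.
  m = 1010 → c = 1000100, weight = 2.
  m = 0110 → c = 1000111, weight = 4.
  m = 1110 → c = 0010100, weight = 2.
  m = 0001 → c = 0110000, weight = 2.
  m = 1001 → c = 1100011, weight = 4.
  m = 0101 → c = 1100000, weight = 2.
  m = 1101 → c = 0110011, weight = 4.
  m = 0011 → c = 0100111, weight = 4.
  m = 1011 → c = 1110100, weight = 4.
  m = 0111 → c = 1110111, weight = 6.
  m = 1111 → c = 0100100, weight = 2.
Tally weights:
  weight 0: 1 codewords.
  weight 2: 7 codewords.
  weight 4: 7 codewords.
  weight 6: 1 codewords.
Minimum distance d = smallest w > 0 with A_w > 0 = 2.
Sanity: Σ A_w = 16 = 2^4 = 16 ✓.


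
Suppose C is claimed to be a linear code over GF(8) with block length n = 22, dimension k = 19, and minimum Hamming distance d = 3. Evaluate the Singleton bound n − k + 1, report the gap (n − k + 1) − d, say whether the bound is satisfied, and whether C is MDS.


Singleton RHS = n − k + 1 = 4, slack = 1, bound satisfied, not MDS.

Singleton bound: d ≤ n − k + 1.
Here n = 22, k = 19, so n − k + 1 = 4.
Given d = 3, check d ≤ 4: YES.
Slack = (n − k + 1) − d = 1.
The code is NOT MDS (slack = 1 > 0).
Description: the claimed parameters are [22, 19, 3]_8; such a code would be non-MDS.


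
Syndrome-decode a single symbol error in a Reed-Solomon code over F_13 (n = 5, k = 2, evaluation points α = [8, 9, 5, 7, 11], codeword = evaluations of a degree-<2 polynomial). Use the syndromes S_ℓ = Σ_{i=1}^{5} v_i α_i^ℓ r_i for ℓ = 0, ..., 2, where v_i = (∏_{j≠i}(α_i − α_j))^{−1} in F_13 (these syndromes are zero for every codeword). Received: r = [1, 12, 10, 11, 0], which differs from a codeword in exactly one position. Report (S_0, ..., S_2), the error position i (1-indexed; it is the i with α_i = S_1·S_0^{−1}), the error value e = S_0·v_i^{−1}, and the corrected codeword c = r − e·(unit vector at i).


S = (1, 8, 12), error at position 1, error magnitude e = 9, c = [5, 12, 10, 11, 0].

Step 1: column multipliers v_i = (∏_{j≠i}(α_i − α_j))^{−1} mod 13.
  i = 1 (α = 8): (8−9)(8−5)(8−7)(8−11) = (−1)·3·1·(−3) = 9 ≡ 9, so v_1 = 9^{−1} = 3 (mod 13).
  i = 2 (α = 9): (9−8)(9−5)(9−7)(9−11) = 1·4·2·(−2) = −16 ≡ 10, so v_2 = 10^{−1} = 4 (mod 13).
  i = 3 (α = 5): (5−8)(5−9)(5−7)(5−11) = (−3)·(−4)·(−2)·(−6) = 144 ≡ 1, so v_3 = 1^{−1} = 1 (mod 13).
  i = 4 (α = 7): (7−8)(7−9)(7−5)(7−11) = (−1)·(−2)·2·(−4) = −16 ≡ 10, so v_4 = 10^{−1} = 4 (mod 13).
  i = 5 (α = 11): (11−8)(11−9)(11−5)(11−7) = 3·2·6·4 = 144 ≡ 1, so v_5 = 1^{−1} = 1 (mod 13).
  v = [3, 4, 1, 4, 1].
Step 2: syndromes of r = [1, 12, 10, 11, 0] (all sums mod 13).
  S_0 = Σ v_i r_i = 3·1 + 4·12 + 1·10 + 4·11 + 1·0 = 105 ≡ 1.
  S_1 = Σ v_i α_i r_i = 3·8·1 + 4·9·12 + 1·5·10 + 4·7·11 + 1·11·0 = 814 ≡ 8.
  α_i^2 mod 13 = [12, 3, 12, 10, 4].
  S_2 = Σ v_i α_i^2 r_i = 3·12·1 + 4·3·12 + 1·12·10 + 4·10·11 + 1·4·0 = 740 ≡ 12.
  S = (1, 8, 12) ≠ 0, so r is not a codeword (an error is present).
Step 3: locate the error. For a single error e at position i, S_ℓ = v_i·e·α_i^ℓ, so α_err = S_1/S_0.
  S_0^{−1} = 1^{−1} = 1 (mod 13), so α_err = 8·1 = 8 ≡ 8 = α_1. Error position i = 1.
  Consistency check: S_2/S_1 = 12·5 = 60 ≡ 8 = α_err ✓ (single-error assumption holds).
Step 4: error magnitude e = S_0/v_1 = S_0·∏_{j≠1}(α_1 − α_j) = 1·9 = 9 ≡ 9 (mod 13).
Step 5: correct position 1: c_1 = r_1 − e = 1 − 9 ≡ 5 (mod 13). Hence c = [5, 12, 10, 11, 0].
  Check: interpolating c through the α_i gives m(x) = 1 + 7·x (degree < 2) with m(α_i) = c_i for every i, so c is indeed a codeword.


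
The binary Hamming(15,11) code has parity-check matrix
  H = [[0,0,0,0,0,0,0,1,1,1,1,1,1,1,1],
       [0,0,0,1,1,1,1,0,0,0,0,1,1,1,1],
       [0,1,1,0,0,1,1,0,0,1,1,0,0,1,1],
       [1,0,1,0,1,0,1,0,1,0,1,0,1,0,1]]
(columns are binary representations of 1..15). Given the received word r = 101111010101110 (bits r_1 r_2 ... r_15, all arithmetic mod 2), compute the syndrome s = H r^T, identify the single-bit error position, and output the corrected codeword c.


s = (1, 0, 0, 0)^T, error position = 8, corrected codeword c = 101111000101110

Compute s = H r^T mod 2 one row at a time:
  s_1 = 1 + 0 + 1 + 0 + 1 + 1 + 1 + 0 = 5 ≡ 1 (mod 2).
  s_2 = 1 + 1 + 1 + 0 + 1 + 1 + 1 + 0 = 6 ≡ 0 (mod 2).
  s_3 = 0 + 1 + 1 + 0 + 1 + 0 + 1 + 0 = 4 ≡ 0 (mod 2).
  s_4 = 1 + 1 + 1 + 0 + 0 + 0 + 1 + 0 = 4 ≡ 0 (mod 2).
s = (1, 0, 0, 0)^T — this equals column 8 of H (binary 1000), so error is at position 8.
Correct: flip bit 8 of r = 101111010101110 to get c = 101111000101110.


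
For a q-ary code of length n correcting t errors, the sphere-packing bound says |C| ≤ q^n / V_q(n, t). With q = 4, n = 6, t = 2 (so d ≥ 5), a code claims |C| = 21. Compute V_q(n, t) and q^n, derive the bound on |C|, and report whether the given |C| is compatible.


V_q(n, t) = 154, q^n = 4096, Hamming bound = 26, |C| = 21 ≤ bound (satisfied).

Step 1: Compute V_q(n, t) = Σ_{j=0}^2 C(n, j) (q−1)^j.
  j = 0: C(6,0)·(3)^0 = 1·1 = 1.
  j = 1: C(6,1)·(3)^1 = 6·3 = 18.
  j = 2: C(6,2)·(3)^2 = 15·9 = 135.
  V_q(n, t) = 1 + 18 + 135 = 154.
Step 2: q^n = 4^6 = 4096.
Step 3: Hamming bound ⌊q^n / V_q(n,t)⌋ = ⌊4096/154⌋ = 26.
Step 4: Compare |C| = 21 to 26: satisfied.
The claimed |C| lies below the Hamming bound.


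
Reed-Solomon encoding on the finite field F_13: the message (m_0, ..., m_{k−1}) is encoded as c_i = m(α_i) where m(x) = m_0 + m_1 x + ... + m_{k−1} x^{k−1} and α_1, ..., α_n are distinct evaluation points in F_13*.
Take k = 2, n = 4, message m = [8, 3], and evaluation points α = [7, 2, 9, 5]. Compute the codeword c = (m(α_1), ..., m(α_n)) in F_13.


c = [3, 1, 9, 10]

Message polynomial: m(x) = 8 + 3·x (mod 13).
For each evaluation point α_i, compute m(α_i) mod 13:
  α_1 = 7: Horner steps 3 → 3, so m(7) = 3.
  α_2 = 2: Horner steps 3 → 1, so m(2) = 1.
  α_3 = 9: Horner steps 3 → 9, so m(9) = 9.
  α_4 = 5: Horner steps 3 → 10, so m(5) = 10.
Codeword c = [3, 1, 9, 10] ∈ F_13^4.


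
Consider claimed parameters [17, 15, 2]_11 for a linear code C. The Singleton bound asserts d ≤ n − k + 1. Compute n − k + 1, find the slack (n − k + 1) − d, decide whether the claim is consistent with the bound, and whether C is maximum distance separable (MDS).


Singleton RHS = n − k + 1 = 3, slack = 1, bound satisfied, not MDS.

Singleton bound: d ≤ n − k + 1.
Here n = 17, k = 15, so n − k + 1 = 3.
Given d = 2, check d ≤ 3: YES.
Slack = (n − k + 1) − d = 1.
The code is NOT MDS (slack = 1 > 0).
Description: the claimed parameters are [17, 15, 2]_11; such a code would be non-MDS.


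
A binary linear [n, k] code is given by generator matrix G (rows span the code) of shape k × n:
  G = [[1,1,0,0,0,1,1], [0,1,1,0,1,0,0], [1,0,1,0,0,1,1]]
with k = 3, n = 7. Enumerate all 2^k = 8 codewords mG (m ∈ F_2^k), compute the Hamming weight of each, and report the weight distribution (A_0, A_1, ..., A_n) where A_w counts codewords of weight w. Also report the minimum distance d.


Weight distribution: A_0 = 1, A_1 = 1, A_2 = 1, A_3 = 1, A_4 = 2, A_5 = 2. Minimum distance d = 1.

Enumerate all 2^3 = 8 messages m ∈ F_2^3.
For each, compute codeword c = mG in F_2^7, then tally its weight.
  m = 000 → c = 0000000, weight = 0.
  m = 100 → c = 1100011, weight = 4.
  m = 010 → c = 0110100, weight = 3.
  m = 110 → c = 1010111, weight = 5.
  m = 001 → c = 1010011, weight = 4.
  m = 101 → c = 0110000, weight = 2.
  m = 011 → c = 1100111, weight = 5.
  m = 111 → c = 0000100, weight = 1.
Tally weights:
  weight 0: 1 codewords.
  weight 1: 1 codewords.
  weight 2: 1 codewords.
  weight 3: 1 codewords.
  weight 4: 2 codewords.
  weight 5: 2 codewords.
Minimum distance d = smallest w > 0 with A_w > 0 = 1.
Sanity: Σ A_w = 8 = 2^3 = 8 ✓.


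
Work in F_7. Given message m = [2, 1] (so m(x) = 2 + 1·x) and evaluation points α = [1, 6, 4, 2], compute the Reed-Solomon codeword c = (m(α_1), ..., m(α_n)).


c = [3, 1, 6, 4]

Message polynomial: m(x) = 2 + 1·x (mod 7).
For each evaluation point α_i, compute m(α_i) mod 7:
  α_1 = 1: Horner steps 1 → 3, so m(1) = 3.
  α_2 = 6: Horner steps 1 → 1, so m(6) = 1.
  α_3 = 4: Horner steps 1 → 6, so m(4) = 6.
  α_4 = 2: Horner steps 1 → 4, so m(2) = 4.
Codeword c = [3, 1, 6, 4] ∈ F_7^4.


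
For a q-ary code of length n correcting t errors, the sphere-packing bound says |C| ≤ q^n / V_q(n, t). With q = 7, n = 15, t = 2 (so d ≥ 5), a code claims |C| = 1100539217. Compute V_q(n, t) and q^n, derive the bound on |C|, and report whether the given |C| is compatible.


V_q(n, t) = 3871, q^n = 4747561509943, Hamming bound = 1226443169, |C| = 1100539217 ≤ bound (satisfied).

Step 1: Compute V_q(n, t) = Σ_{j=0}^2 C(n, j) (q−1)^j.
  j = 0: C(15,0)·(6)^0 = 1·1 = 1.
  j = 1: C(15,1)·(6)^1 = 15·6 = 90.
  j = 2: C(15,2)·(6)^2 = 105·36 = 3780.
  V_q(n, t) = 1 + 90 + 3780 = 3871.
Step 2: q^n = 7^15 = 4747561509943.
Step 3: Hamming bound ⌊q^n / V_q(n,t)⌋ = ⌊4747561509943/3871⌋ = 1226443169.
Step 4: Compare |C| = 1100539217 to 1226443169: satisfied.
The claimed |C| lies below the Hamming bound.


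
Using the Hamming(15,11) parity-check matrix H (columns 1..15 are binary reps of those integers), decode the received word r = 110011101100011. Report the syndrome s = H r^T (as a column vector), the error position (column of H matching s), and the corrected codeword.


s = (0, 1, 0, 1)^T, error position = 5, corrected codeword c = 110001101100011

Compute s = H r^T mod 2 one row at a time:
  s_1 = 0 + 1 + 1 + 0 + 0 + 0 + 1 + 1 = 4 ≡ 0 (mod 2).
  s_2 = 0 + 1 + 1 + 1 + 0 + 0 + 1 + 1 = 5 ≡ 1 (mod 2).
  s_3 = 1 + 0 + 1 + 1 + 1 + 0 + 1 + 1 = 6 ≡ 0 (mod 2).
  s_4 = 1 + 0 + 1 + 1 + 1 + 0 + 0 + 1 = 5 ≡ 1 (mod 2).
s = (0, 1, 0, 1)^T — this equals column 5 of H (binary 0101), so error is at position 5.
Correct: flip bit 5 of r = 110011101100011 to get c = 110001101100011.


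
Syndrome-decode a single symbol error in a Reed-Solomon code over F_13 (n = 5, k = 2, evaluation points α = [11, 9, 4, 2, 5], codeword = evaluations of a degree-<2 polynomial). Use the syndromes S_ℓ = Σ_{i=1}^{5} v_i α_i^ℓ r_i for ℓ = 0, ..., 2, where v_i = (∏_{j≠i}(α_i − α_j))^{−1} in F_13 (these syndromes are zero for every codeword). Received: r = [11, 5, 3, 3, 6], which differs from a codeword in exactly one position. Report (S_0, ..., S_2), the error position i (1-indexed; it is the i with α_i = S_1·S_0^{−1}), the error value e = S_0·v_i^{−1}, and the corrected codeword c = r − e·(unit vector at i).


S = (6, 12, 11), error at position 4, error magnitude e = 6, c = [11, 5, 3, 10, 6].

Step 1: column multipliers v_i = (∏_{j≠i}(α_i − α_j))^{−1} mod 13.
  i = 1 (α = 11): (11−9)(11−4)(11−2)(11−5) = 2·7·9·6 = 756 ≡ 2, so v_1 = 2^{−1} = 7 (mod 13).
  i = 2 (α = 9): (9−11)(9−4)(9−2)(9−5) = (−2)·5·7·4 = −280 ≡ 6, so v_2 = 6^{−1} = 11 (mod 13).
  i = 3 (α = 4): (4−11)(4−9)(4−2)(4−5) = (−7)·(−5)·2·(−1) = −70 ≡ 8, so v_3 = 8^{−1} = 5 (mod 13).
  i = 4 (α = 2): (2−11)(2−9)(2−4)(2−5) = (−9)·(−7)·(−2)·(−3) = 378 ≡ 1, so v_4 = 1^{−1} = 1 (mod 13).
  i = 5 (α = 5): (5−11)(5−9)(5−4)(5−2) = (−6)·(−4)·1·3 = 72 ≡ 7, so v_5 = 7^{−1} = 2 (mod 13).
  v = [7, 11, 5, 1, 2].
Step 2: syndromes of r = [11, 5, 3, 3, 6] (all sums mod 13).
  S_0 = Σ v_i r_i = 7·11 + 11·5 + 5·3 + 1·3 + 2·6 = 162 ≡ 6.
  S_1 = Σ v_i α_i r_i = 7·11·11 + 11·9·5 + 5·4·3 + 1·2·3 + 2·5·6 = 1468 ≡ 12.
  α_i^2 mod 13 = [4, 3, 3, 4, 12].
  S_2 = Σ v_i α_i^2 r_i = 7·4·11 + 11·3·5 + 5·3·3 + 1·4·3 + 2·12·6 = 674 ≡ 11.
  S = (6, 12, 11) ≠ 0, so r is not a codeword (an error is present).
Step 3: locate the error. For a single error e at position i, S_ℓ = v_i·e·α_i^ℓ, so α_err = S_1/S_0.
  S_0^{−1} = 6^{−1} = 11 (mod 13), so α_err = 12·11 = 132 ≡ 2 = α_4. Error position i = 4.
  Consistency check: S_2/S_1 = 11·12 = 132 ≡ 2 = α_err ✓ (single-error assumption holds).
Step 4: error magnitude e = S_0/v_4 = S_0·∏_{j≠4}(α_4 − α_j) = 6·1 = 6 ≡ 6 (mod 13).
Step 5: correct position 4: c_4 = r_4 − e = 3 − 6 ≡ 10 (mod 13). Hence c = [11, 5, 3, 10, 6].
  Check: interpolating c through the α_i gives m(x) = 4 + 3·x (degree < 2) with m(α_i) = c_i for every i, so c is indeed a codeword.


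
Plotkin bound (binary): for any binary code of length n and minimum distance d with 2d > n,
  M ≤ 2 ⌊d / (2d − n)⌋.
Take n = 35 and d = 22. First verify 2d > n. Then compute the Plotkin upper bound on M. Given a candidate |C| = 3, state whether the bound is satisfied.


Plotkin bound M ≤ 4; given |C| = 3 ≤ bound (satisfied).

Check applicability: 2d = 44, n = 35.
2d − n = 9 > 0, so Plotkin applies.
Compute d/(2d−n) = 22/9 ≈ 2.4444.
⌊d/(2d−n)⌋ = 2.
Plotkin bound: M ≤ 2·2 = 4.
Given |C| = 3, check: satisfied.
This |C| is below the Plotkin bound.


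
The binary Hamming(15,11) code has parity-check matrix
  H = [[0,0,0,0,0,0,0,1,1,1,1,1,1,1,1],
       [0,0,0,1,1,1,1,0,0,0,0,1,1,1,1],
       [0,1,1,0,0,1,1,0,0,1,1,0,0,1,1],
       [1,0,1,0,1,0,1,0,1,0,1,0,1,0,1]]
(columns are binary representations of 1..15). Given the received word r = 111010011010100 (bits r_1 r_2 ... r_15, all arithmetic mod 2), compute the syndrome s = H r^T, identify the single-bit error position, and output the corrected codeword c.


s = (0, 0, 1, 0)^T, error position = 2, corrected codeword c = 101010011010100

Compute s = H r^T mod 2 one row at a time:
  s_1 = 1 + 1 + 0 + 1 + 0 + 1 + 0 + 0 = 4 ≡ 0 (mod 2).
  s_2 = 0 + 1 + 0 + 0 + 0 + 1 + 0 + 0 = 2 ≡ 0 (mod 2).
  s_3 = 1 + 1 + 0 + 0 + 0 + 1 + 0 + 0 = 3 ≡ 1 (mod 2).
  s_4 = 1 + 1 + 1 + 0 + 1 + 1 + 1 + 0 = 6 ≡ 0 (mod 2).
s = (0, 0, 1, 0)^T — this equals column 2 of H (binary 0010), so error is at position 2.
Correct: flip bit 2 of r = 111010011010100 to get c = 101010011010100.


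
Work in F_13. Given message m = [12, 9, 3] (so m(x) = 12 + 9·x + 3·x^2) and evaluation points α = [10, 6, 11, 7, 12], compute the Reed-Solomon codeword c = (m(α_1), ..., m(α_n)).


c = [12, 5, 6, 1, 6]

Message polynomial: m(x) = 12 + 9·x + 3·x^2 (mod 13).
For each evaluation point α_i, compute m(α_i) mod 13:
  α_1 = 10: Horner steps 3 → 0 → 12, so m(10) = 12.
  α_2 = 6: Horner steps 3 → 1 → 5, so m(6) = 5.
  α_3 = 11: Horner steps 3 → 3 → 6, so m(11) = 6.
  α_4 = 7: Horner steps 3 → 4 → 1, so m(7) = 1.
  α_5 = 12: Horner steps 3 → 6 → 6, so m(12) = 6.
Codeword c = [12, 5, 6, 1, 6] ∈ F_13^5.


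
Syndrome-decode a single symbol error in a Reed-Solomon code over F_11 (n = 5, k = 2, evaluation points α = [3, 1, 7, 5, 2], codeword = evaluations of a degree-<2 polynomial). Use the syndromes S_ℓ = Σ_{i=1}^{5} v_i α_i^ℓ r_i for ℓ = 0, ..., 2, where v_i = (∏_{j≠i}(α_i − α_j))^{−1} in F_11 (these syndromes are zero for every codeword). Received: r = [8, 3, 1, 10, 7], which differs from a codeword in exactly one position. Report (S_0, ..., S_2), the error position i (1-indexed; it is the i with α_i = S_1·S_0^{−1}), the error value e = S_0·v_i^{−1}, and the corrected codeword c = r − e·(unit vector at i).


S = (2, 2, 2), error at position 2, error magnitude e = 8, c = [8, 6, 1, 10, 7].

Step 1: column multipliers v_i = (∏_{j≠i}(α_i − α_j))^{−1} mod 11.
  i = 1 (α = 3): (3−1)(3−7)(3−5)(3−2) = 2·(−4)·(−2)·1 = 16 ≡ 5, so v_1 = 5^{−1} = 9 (mod 11).
  i = 2 (α = 1): (1−3)(1−7)(1−5)(1−2) = (−2)·(−6)·(−4)·(−1) = 48 ≡ 4, so v_2 = 4^{−1} = 3 (mod 11).
  i = 3 (α = 7): (7−3)(7−1)(7−5)(7−2) = 4·6·2·5 = 240 ≡ 9, so v_3 = 9^{−1} = 5 (mod 11).
  i = 4 (α = 5): (5−3)(5−1)(5−7)(5−2) = 2·4·(−2)·3 = −48 ≡ 7, so v_4 = 7^{−1} = 8 (mod 11).
  i = 5 (α = 2): (2−3)(2−1)(2−7)(2−5) = (−1)·1·(−5)·(−3) = −15 ≡ 7, so v_5 = 7^{−1} = 8 (mod 11).
  v = [9, 3, 5, 8, 8].
Step 2: syndromes of r = [8, 3, 1, 10, 7] (all sums mod 11).
  S_0 = Σ v_i r_i = 9·8 + 3·3 + 5·1 + 8·10 + 8·7 = 222 ≡ 2.
  S_1 = Σ v_i α_i r_i = 9·3·8 + 3·1·3 + 5·7·1 + 8·5·10 + 8·2·7 = 772 ≡ 2.
  α_i^2 mod 11 = [9, 1, 5, 3, 4].
  S_2 = Σ v_i α_i^2 r_i = 9·9·8 + 3·1·3 + 5·5·1 + 8·3·10 + 8·4·7 = 1146 ≡ 2.
  S = (2, 2, 2) ≠ 0, so r is not a codeword (an error is present).
Step 3: locate the error. For a single error e at position i, S_ℓ = v_i·e·α_i^ℓ, so α_err = S_1/S_0.
  S_0^{−1} = 2^{−1} = 6 (mod 11), so α_err = 2·6 = 12 ≡ 1 = α_2. Error position i = 2.
  Consistency check: S_2/S_1 = 2·6 = 12 ≡ 1 = α_err ✓ (single-error assumption holds).
Step 4: error magnitude e = S_0/v_2 = S_0·∏_{j≠2}(α_2 − α_j) = 2·4 = 8 ≡ 8 (mod 11).
Step 5: correct position 2: c_2 = r_2 − e = 3 − 8 ≡ 6 (mod 11). Hence c = [8, 6, 1, 10, 7].
  Check: interpolating c through the α_i gives m(x) = 5 + 1·x (degree < 2) with m(α_i) = c_i for every i, so c is indeed a codeword.


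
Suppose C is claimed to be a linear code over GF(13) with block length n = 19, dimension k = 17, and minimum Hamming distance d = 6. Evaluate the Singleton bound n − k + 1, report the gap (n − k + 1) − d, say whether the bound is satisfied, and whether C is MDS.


Singleton RHS = n − k + 1 = 3, slack = -3, bound violated (no such code; not MDS).

Singleton bound: d ≤ n − k + 1.
Here n = 19, k = 17, so n − k + 1 = 3.
Given d = 6, check d ≤ 3: NO.
Slack = (n − k + 1) − d = -3.
The slack is negative: d = 6 exceeds n − k + 1 = 3 by 3, so the Singleton bound is violated and no linear [19, 17, 6]_13 code can exist. In particular it is not MDS (MDS requires d = n − k + 1 exactly).
Description: the claimed parameters are [19, 17, 6]_13; such a code would be impossible (violates the Singleton bound).


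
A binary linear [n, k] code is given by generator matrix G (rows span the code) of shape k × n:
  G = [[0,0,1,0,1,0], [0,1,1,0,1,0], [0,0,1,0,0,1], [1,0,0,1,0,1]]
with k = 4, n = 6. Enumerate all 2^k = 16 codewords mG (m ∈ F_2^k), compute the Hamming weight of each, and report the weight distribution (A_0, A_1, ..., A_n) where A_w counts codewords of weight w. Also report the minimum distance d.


Weight distribution: A_0 = 1, A_1 = 1, A_2 = 3, A_3 = 6, A_4 = 3, A_5 = 1, A_6 = 1. Minimum distance d = 1.

Enumerate all 2^4 = 16 messages m ∈ F_2^4.
For each, compute codeword c = mG in F_2^6, then tally its weight.
  m = 0000 → c = 000000, weight = 0.
  m = 1000 → c = 001010, weight = 2.
  m = 0100 → c = 011010, weight = 3.
  m = 1100 → c = 010000, weight = 1.
  m = 0010 → c = 001001, weight = 2.
  m = 1010 → c = 000011, weight = 2.
  m = 0110 → c = 010011, weight = 3.
  m = 1110 → c = 011001, weight = 3.
  m = 0001 → c = 100101, weight = 3.
  m = 1001 → c = 101111, weight = 5.
  m = 0101 → c = 111111, weight = 6.
  m = 1101 → c = 110101, weight = 4.
  m = 0011 → c = 101100, weight = 3.
  m = 1011 → c = 100110, weight = 3.
  m = 0111 → c = 110110, weight = 4.
  m = 1111 → c = 111100, weight = 4.
Tally weights:
  weight 0: 1 codewords.
  weight 1: 1 codewords.
  weight 2: 3 codewords.
  weight 3: 6 codewords.
  weight 4: 3 codewords.
  weight 5: 1 codewords.
  weight 6: 1 codewords.
Minimum distance d = smallest w > 0 with A_w > 0 = 1.
Sanity: Σ A_w = 16 = 2^4 = 16 ✓.


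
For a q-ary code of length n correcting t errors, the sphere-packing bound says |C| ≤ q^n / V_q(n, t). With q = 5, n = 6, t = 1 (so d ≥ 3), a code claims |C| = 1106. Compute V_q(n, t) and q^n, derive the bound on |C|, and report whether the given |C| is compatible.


V_q(n, t) = 25, q^n = 15625, Hamming bound = 625, |C| = 1106 > bound (violated).

Step 1: Compute V_q(n, t) = Σ_{j=0}^1 C(n, j) (q−1)^j.
  j = 0: C(6,0)·(4)^0 = 1·1 = 1.
  j = 1: C(6,1)·(4)^1 = 6·4 = 24.
  V_q(n, t) = 1 + 24 = 25.
Step 2: q^n = 5^6 = 15625.
Step 3: Hamming bound ⌊q^n / V_q(n,t)⌋ = ⌊15625/25⌋ = 625.
Step 4: Compare |C| = 1106 to 625: violated.
The claimed |C| lies above the Hamming bound, so no 5-ary code of length 6 with d ≥ 3 can have 1106 codewords.


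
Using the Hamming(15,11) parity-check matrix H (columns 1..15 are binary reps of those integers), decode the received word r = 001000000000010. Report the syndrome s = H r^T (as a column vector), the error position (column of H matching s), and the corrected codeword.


s = (1, 1, 0, 1)^T, error position = 13, corrected codeword c = 001000000000110

Compute s = H r^T mod 2 one row at a time:
  s_1 = 0 + 0 + 0 + 0 + 0 + 0 + 1 + 0 = 1 ≡ 1 (mod 2).
  s_2 = 0 + 0 + 0 + 0 + 0 + 0 + 1 + 0 = 1 ≡ 1 (mod 2).
  s_3 = 0 + 1 + 0 + 0 + 0 + 0 + 1 + 0 = 2 ≡ 0 (mod 2).
  s_4 = 0 + 1 + 0 + 0 + 0 + 0 + 0 + 0 = 1 ≡ 1 (mod 2).
s = (1, 1, 0, 1)^T — this equals column 13 of H (binary 1101), so error is at position 13.
Correct: flip bit 13 of r = 001000000000010 to get c = 001000000000110.


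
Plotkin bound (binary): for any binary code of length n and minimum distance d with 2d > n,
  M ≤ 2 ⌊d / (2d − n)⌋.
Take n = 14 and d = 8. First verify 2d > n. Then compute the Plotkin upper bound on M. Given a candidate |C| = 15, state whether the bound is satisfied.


Plotkin bound M ≤ 8; given |C| = 15 > bound (violated).

Check applicability: 2d = 16, n = 14.
2d − n = 2 > 0, so Plotkin applies.
Compute d/(2d−n) = 8/2 ≈ 4.0000.
⌊d/(2d−n)⌋ = 4.
Plotkin bound: M ≤ 2·4 = 8.
Given |C| = 15, check: VIOLATED.
This |C| is above the Plotkin bound, so no binary code with n = 14, d = 8 and 15 codewords exists.


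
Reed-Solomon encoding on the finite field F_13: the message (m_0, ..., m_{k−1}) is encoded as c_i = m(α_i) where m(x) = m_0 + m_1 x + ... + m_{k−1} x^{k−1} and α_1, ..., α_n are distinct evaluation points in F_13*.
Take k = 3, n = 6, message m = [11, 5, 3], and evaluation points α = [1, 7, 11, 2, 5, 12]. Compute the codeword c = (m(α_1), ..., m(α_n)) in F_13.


c = [6, 11, 0, 7, 7, 9]

Message polynomial: m(x) = 11 + 5·x + 3·x^2 (mod 13).
For each evaluation point α_i, compute m(α_i) mod 13:
  α_1 = 1: Horner steps 3 → 8 → 6, so m(1) = 6.
  α_2 = 7: Horner steps 3 → 0 → 11, so m(7) = 11.
  α_3 = 11: Horner steps 3 → 12 → 0, so m(11) = 0.
  α_4 = 2: Horner steps 3 → 11 → 7, so m(2) = 7.
  α_5 = 5: Horner steps 3 → 7 → 7, so m(5) = 7.
  α_6 = 12: Horner steps 3 → 2 → 9, so m(12) = 9.
Codeword c = [6, 11, 0, 7, 7, 9] ∈ F_13^6.


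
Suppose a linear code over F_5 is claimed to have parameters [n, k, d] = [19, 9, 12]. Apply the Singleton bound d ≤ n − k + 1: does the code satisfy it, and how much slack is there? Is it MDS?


Singleton RHS = n − k + 1 = 11, slack = -1, bound violated (no such code; not MDS).

Singleton bound: d ≤ n − k + 1.
Here n = 19, k = 9, so n − k + 1 = 11.
Given d = 12, check d ≤ 11: NO.
Slack = (n − k + 1) − d = -1.
The slack is negative: d = 12 exceeds n − k + 1 = 11 by 1, so the Singleton bound is violated and no linear [19, 9, 12]_5 code can exist. In particular it is not MDS (MDS requires d = n − k + 1 exactly).
Description: the claimed parameters are [19, 9, 12]_5; such a code would be impossible (violates the Singleton bound).


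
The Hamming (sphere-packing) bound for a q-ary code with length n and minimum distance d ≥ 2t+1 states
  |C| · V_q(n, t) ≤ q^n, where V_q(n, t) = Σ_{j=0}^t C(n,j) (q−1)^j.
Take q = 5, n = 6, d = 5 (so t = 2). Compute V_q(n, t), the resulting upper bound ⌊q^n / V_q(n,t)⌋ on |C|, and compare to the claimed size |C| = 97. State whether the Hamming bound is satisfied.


V_q(n, t) = 265, q^n = 15625, Hamming bound = 58, |C| = 97 > bound (violated).

Step 1: Compute V_q(n, t) = Σ_{j=0}^2 C(n, j) (q−1)^j.
  j = 0: C(6,0)·(4)^0 = 1·1 = 1.
  j = 1: C(6,1)·(4)^1 = 6·4 = 24.
  j = 2: C(6,2)·(4)^2 = 15·16 = 240.
  V_q(n, t) = 1 + 24 + 240 = 265.
Step 2: q^n = 5^6 = 15625.
Step 3: Hamming bound ⌊q^n / V_q(n,t)⌋ = ⌊15625/265⌋ = 58.
Step 4: Compare |C| = 97 to 58: violated.
The claimed |C| lies above the Hamming bound, so no 5-ary code of length 6 with d ≥ 5 can have 97 codewords.


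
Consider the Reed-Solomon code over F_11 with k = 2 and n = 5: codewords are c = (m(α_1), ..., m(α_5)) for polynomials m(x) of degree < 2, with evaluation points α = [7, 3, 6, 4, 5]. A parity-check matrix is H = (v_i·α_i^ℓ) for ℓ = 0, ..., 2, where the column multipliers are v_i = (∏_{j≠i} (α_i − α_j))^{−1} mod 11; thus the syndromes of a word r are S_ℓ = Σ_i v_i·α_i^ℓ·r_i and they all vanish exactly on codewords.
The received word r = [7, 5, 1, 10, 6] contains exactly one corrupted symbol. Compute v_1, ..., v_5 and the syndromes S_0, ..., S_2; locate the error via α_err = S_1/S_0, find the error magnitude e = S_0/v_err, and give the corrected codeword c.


S = (2, 8, 10), error at position 4, error magnitude e = 10, c = [7, 5, 1, 0, 6].

Step 1: column multipliers v_i = (∏_{j≠i}(α_i − α_j))^{−1} mod 11.
  i = 1 (α = 7): (7−3)(7−6)(7−4)(7−5) = 4·1·3·2 = 24 ≡ 2, so v_1 = 2^{−1} = 6 (mod 11).
  i = 2 (α = 3): (3−7)(3−6)(3−4)(3−5) = (−4)·(−3)·(−1)·(−2) = 24 ≡ 2, so v_2 = 2^{−1} = 6 (mod 11).
  i = 3 (α = 6): (6−7)(6−3)(6−4)(6−5) = (−1)·3·2·1 = −6 ≡ 5, so v_3 = 5^{−1} = 9 (mod 11).
  i = 4 (α = 4): (4−7)(4−3)(4−6)(4−5) = (−3)·1·(−2)·(−1) = −6 ≡ 5, so v_4 = 5^{−1} = 9 (mod 11).
  i = 5 (α = 5): (5−7)(5−3)(5−6)(5−4) = (−2)·2·(−1)·1 = 4 ≡ 4, so v_5 = 4^{−1} = 3 (mod 11).
  v = [6, 6, 9, 9, 3].
Step 2: syndromes of r = [7, 5, 1, 10, 6] (all sums mod 11).
  S_0 = Σ v_i r_i = 6·7 + 6·5 + 9·1 + 9·10 + 3·6 = 189 ≡ 2.
  S_1 = Σ v_i α_i r_i = 6·7·7 + 6·3·5 + 9·6·1 + 9·4·10 + 3·5·6 = 888 ≡ 8.
  α_i^2 mod 11 = [5, 9, 3, 5, 3].
  S_2 = Σ v_i α_i^2 r_i = 6·5·7 + 6·9·5 + 9·3·1 + 9·5·10 + 3·3·6 = 1011 ≡ 10.
  S = (2, 8, 10) ≠ 0, so r is not a codeword (an error is present).
Step 3: locate the error. For a single error e at position i, S_ℓ = v_i·e·α_i^ℓ, so α_err = S_1/S_0.
  S_0^{−1} = 2^{−1} = 6 (mod 11), so α_err = 8·6 = 48 ≡ 4 = α_4. Error position i = 4.
  Consistency check: S_2/S_1 = 10·7 = 70 ≡ 4 = α_err ✓ (single-error assumption holds).
Step 4: error magnitude e = S_0/v_4 = S_0·∏_{j≠4}(α_4 − α_j) = 2·5 = 10 ≡ 10 (mod 11).
Step 5: correct position 4: c_4 = r_4 − e = 10 − 10 ≡ 0 (mod 11). Hence c = [7, 5, 1, 0, 6].
  Check: interpolating c through the α_i gives m(x) = 9 + 6·x (degree < 2) with m(α_i) = c_i for every i, so c is indeed a codeword.
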